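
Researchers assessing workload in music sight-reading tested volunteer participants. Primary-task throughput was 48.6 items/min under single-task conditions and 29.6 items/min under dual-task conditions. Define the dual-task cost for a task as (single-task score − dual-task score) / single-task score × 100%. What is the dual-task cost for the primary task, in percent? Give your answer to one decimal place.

39.1

Cost = (48.6 − 29.6) / 48.6 × 100%
     = 19.0000 / 48.6 × 100% = 39.0947%.
≈ 39.1%.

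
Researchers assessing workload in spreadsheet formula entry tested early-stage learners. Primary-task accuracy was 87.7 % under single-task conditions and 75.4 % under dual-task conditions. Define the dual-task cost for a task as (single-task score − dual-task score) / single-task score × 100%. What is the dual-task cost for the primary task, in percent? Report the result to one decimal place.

Cost = (87.7 − 75.4) / 87.7 × 100%
     = 12.3000 / 87.7 × 100% = 14.0251%.
≈ 14.0%.

14.0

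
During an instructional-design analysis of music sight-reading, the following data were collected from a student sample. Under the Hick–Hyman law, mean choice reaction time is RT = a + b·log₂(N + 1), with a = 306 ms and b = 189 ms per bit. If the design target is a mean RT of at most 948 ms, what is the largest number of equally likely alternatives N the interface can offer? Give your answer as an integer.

Set 306 + 189·log₂(N + 1) ≤ 948.
log₂(N + 1) ≤ (948 − 306) / 189 = 3.3968.
N + 1 ≤ 2^3.3968 = 10.5327.
N ≤ 9.5327, so the largest integer N is 9.

9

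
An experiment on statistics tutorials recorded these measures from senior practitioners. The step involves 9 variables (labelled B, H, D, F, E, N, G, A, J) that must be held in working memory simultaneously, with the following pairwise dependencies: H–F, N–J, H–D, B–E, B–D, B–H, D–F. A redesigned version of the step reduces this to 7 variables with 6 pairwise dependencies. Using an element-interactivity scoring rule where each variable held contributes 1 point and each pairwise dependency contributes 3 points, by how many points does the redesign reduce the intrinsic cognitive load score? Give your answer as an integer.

5

Original: 9 × 1 + 7 × 3 = 9 + 21 = 30.
Redesigned: 7 × 1 + 6 × 3 = 7 + 18 = 25.
Reduction = 30 − 25 = 5.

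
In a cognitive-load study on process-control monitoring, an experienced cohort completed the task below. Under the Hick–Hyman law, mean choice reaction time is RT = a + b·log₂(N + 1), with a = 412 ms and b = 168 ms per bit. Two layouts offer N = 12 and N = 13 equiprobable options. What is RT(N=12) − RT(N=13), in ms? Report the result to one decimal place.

RT(12) = 412 + 168·log₂(13) = 412 + 168·3.7004 = 1033.6672 ms.
RT(13) = 412 + 168·log₂(14) = 412 + 168·3.8074 = 1051.6432 ms.
Difference = 1033.6672 − 1051.6432 = -17.9760 ≈ -18.0 ms.

-18.0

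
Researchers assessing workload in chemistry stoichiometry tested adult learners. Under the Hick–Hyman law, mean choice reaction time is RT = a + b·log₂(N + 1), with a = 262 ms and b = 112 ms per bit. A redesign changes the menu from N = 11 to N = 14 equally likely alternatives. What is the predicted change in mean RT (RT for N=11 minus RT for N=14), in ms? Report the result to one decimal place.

-36.1

RT(11) = 262 + 112·log₂(12) = 262 + 112·3.5850 = 663.5200 ms.
RT(14) = 262 + 112·log₂(15) = 262 + 112·3.9069 = 699.5728 ms.
Difference = 663.5200 − 699.5728 = -36.0528 ≈ -36.1 ms.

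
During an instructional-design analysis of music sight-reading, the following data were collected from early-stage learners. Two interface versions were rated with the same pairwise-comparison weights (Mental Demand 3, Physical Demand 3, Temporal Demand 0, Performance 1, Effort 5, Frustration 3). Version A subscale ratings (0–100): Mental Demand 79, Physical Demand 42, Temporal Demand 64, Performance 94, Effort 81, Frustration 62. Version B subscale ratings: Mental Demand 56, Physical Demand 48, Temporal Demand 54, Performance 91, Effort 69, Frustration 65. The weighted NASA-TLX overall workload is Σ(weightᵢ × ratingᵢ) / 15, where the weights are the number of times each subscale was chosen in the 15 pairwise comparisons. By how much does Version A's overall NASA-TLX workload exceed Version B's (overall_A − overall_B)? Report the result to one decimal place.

Version A weighted sum = 3·79 + 3·42 + 0·64 + 1·94 + 5·81 + 3·62 = 237 + 126 + 0 + 94 + 405 + 186 = 1048; overall_A = 1048/15 = 69.8667.
Version B weighted sum = 3·56 + 3·48 + 0·54 + 1·91 + 5·69 + 3·65 = 168 + 144 + 0 + 91 + 345 + 195 = 943; overall_B = 943/15 = 62.8667.
Difference = 69.8667 − 62.8667 = 7.0000 ≈ 7.0.

7.0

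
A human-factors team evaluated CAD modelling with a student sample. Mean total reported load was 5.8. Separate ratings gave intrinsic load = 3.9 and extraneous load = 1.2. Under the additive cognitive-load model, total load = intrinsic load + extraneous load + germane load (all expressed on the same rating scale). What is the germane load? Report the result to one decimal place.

germane load = total − intrinsic − extraneous
             = 5.8 − 3.9 − 1.2 = 0.7.

0.7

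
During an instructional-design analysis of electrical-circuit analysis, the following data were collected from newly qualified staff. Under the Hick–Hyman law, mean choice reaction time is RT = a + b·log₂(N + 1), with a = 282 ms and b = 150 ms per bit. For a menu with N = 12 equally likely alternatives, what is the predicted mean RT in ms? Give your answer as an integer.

log₂(12 + 1) = log₂(13) = 3.7004.
RT = 282 + 150 × 3.7004 = 282 + 555.0600 = 837.0600 ms.
≈ 837 ms.

837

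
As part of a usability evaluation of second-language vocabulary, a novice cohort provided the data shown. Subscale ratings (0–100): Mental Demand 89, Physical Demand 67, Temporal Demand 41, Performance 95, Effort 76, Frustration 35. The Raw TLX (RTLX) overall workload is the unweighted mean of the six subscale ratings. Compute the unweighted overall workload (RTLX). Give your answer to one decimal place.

Sum of ratings = 89 + 67 + 41 + 95 + 76 + 35 = 403.
RTLX = 403 / 6 = 67.1667 ≈ 67.2.

67.2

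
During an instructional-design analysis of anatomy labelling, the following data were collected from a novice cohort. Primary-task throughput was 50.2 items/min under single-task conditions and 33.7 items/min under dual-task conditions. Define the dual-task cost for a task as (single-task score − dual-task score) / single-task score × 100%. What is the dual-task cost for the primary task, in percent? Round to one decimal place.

32.9

Cost = (50.2 − 33.7) / 50.2 × 100%
     = 16.5000 / 50.2 × 100% = 32.8685%.
≈ 32.9%.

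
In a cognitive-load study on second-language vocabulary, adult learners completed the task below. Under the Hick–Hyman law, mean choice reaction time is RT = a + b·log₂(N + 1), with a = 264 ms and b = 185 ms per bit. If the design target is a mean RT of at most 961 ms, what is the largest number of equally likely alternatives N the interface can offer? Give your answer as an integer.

12

Set 264 + 185·log₂(N + 1) ≤ 961.
log₂(N + 1) ≤ (961 − 264) / 185 = 3.7676.
N + 1 ≤ 2^3.7676 = 13.6195.
N ≤ 12.6195, so the largest integer N is 12.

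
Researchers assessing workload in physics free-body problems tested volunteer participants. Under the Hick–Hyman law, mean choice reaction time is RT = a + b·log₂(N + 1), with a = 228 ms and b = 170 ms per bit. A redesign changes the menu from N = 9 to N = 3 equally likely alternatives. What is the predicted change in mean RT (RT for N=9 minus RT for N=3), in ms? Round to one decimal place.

RT(9) = 228 + 170·log₂(10) = 228 + 170·3.3219 = 792.7230 ms.
RT(3) = 228 + 170·log₂(4) = 228 + 170·2.0000 = 568.0000 ms.
Difference = 792.7230 − 568.0000 = 224.7230 ≈ 224.7 ms.

224.7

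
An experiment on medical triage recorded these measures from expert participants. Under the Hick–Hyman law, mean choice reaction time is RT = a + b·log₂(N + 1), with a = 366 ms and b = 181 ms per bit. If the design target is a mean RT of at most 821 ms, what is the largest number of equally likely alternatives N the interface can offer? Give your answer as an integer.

Set 366 + 181·log₂(N + 1) ≤ 821.
log₂(N + 1) ≤ (821 − 366) / 181 = 2.5138.
N + 1 ≤ 2^2.5138 = 5.7112.
N ≤ 4.7112, so the largest integer N is 4.

4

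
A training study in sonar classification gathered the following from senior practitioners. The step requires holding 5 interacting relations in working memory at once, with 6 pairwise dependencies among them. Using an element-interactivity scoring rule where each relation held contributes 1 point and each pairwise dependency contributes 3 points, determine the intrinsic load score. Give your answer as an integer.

23

Element contribution: 5 × 1 = 5.
Interaction contribution: 6 × 3 = 18.
Intrinsic load = 5 + 18 = 23.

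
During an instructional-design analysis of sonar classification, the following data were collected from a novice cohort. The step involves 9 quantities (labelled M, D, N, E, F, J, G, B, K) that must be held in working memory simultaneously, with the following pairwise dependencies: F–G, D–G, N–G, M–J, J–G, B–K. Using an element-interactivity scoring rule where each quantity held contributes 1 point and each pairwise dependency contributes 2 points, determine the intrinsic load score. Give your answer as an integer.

21

Count of quantities held simultaneously: 9.
Count of pairwise dependencies listed: 6.
Element contribution: 9 × 1 = 9.
Interaction contribution: 6 × 2 = 12.
Intrinsic load = 9 + 12 = 21.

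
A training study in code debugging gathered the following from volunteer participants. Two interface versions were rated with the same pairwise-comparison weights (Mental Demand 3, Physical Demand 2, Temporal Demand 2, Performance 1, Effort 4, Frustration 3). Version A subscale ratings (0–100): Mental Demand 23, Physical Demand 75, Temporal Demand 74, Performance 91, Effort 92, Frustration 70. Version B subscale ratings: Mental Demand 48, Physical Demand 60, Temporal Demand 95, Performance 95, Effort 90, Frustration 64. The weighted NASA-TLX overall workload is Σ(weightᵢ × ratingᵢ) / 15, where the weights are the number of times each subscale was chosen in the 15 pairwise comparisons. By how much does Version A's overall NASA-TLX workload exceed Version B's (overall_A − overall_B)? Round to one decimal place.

-4.3

Version A weighted sum = 3·23 + 2·75 + 2·74 + 1·91 + 4·92 + 3·70 = 69 + 150 + 148 + 91 + 368 + 210 = 1036; overall_A = 1036/15 = 69.0667.
Version B weighted sum = 3·48 + 2·60 + 2·95 + 1·95 + 4·90 + 3·64 = 144 + 120 + 190 + 95 + 360 + 192 = 1101; overall_B = 1101/15 = 73.4000.
Difference = 69.0667 − 73.4000 = -4.3333 ≈ -4.3.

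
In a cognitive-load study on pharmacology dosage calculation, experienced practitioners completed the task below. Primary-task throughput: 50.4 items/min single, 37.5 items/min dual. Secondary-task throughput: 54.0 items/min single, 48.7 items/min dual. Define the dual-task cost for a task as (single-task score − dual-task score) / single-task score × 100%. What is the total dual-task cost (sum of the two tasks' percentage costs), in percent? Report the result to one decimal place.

Primary cost = (50.4 − 37.5) / 50.4 × 100% = 25.5952%.
Secondary cost = (54.0 − 48.7) / 54.0 × 100% = 9.8148%.
Total = 25.5952% + 9.8148% = 35.4100% ≈ 35.4%.

35.4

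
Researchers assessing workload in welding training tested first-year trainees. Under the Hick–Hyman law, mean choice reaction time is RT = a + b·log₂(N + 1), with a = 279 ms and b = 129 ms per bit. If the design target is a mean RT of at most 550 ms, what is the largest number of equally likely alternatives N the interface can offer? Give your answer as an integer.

Set 279 + 129·log₂(N + 1) ≤ 550.
log₂(N + 1) ≤ (550 − 279) / 129 = 2.1008.
N + 1 ≤ 2^2.1008 = 4.2895.
N ≤ 3.2895, so the largest integer N is 3.

3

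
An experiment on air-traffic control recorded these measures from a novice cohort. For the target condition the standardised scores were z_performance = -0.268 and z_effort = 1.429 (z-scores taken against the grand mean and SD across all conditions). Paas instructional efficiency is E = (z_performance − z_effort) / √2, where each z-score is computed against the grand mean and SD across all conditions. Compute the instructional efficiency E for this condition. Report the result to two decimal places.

z_P − z_E = -0.268 − 1.429 = -1.6970.
E = -1.6970 / √2 = -1.6970 / 1.41421 = -1.2000 ≈ -1.20.

-1.20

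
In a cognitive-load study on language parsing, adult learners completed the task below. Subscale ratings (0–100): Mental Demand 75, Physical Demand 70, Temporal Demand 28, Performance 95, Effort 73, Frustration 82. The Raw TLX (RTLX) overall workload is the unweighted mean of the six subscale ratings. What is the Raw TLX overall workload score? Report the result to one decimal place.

70.5

Sum of ratings = 75 + 70 + 28 + 95 + 73 + 82 = 423.
RTLX = 423 / 6 = 70.5000 ≈ 70.5.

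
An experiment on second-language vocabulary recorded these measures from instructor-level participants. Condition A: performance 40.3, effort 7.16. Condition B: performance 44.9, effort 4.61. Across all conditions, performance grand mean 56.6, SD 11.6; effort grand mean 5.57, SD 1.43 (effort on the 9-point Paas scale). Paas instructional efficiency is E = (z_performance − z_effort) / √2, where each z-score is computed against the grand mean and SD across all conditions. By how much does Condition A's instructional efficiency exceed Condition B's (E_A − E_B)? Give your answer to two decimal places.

Condition A: z_P = (40.3 − 56.6)/11.6 = -1.4052; z_E = (7.16 − 5.57)/1.43 = 1.1119; E_A = (-1.4052 − 1.1119)/√2 = -1.7799.
Condition B: z_P = (44.9 − 56.6)/11.6 = -1.0086; z_E = (4.61 − 5.57)/1.43 = -0.6713; E_B = (-1.0086 − (-0.6713))/√2 = -0.2385.
E_A − E_B = -1.7799 − (-0.2385) = -1.5414 ≈ -1.54.

-1.54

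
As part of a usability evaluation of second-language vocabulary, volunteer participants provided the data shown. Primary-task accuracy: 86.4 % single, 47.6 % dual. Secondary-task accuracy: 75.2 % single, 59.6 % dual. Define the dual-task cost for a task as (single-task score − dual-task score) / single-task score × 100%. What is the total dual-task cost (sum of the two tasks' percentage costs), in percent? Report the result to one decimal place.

Primary cost = (86.4 − 47.6) / 86.4 × 100% = 44.9074%.
Secondary cost = (75.2 − 59.6) / 75.2 × 100% = 20.7447%.
Total = 44.9074% + 20.7447% = 65.6521% ≈ 65.7%.

65.7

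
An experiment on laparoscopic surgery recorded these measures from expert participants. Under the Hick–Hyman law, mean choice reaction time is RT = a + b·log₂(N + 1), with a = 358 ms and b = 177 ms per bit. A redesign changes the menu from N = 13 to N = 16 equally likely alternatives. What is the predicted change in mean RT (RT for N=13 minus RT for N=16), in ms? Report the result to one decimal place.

RT(13) = 358 + 177·log₂(14) = 358 + 177·3.8074 = 1031.9098 ms.
RT(16) = 358 + 177·log₂(17) = 358 + 177·4.0875 = 1081.4875 ms.
Difference = 1031.9098 − 1081.4875 = -49.5777 ≈ -49.6 ms.

-49.6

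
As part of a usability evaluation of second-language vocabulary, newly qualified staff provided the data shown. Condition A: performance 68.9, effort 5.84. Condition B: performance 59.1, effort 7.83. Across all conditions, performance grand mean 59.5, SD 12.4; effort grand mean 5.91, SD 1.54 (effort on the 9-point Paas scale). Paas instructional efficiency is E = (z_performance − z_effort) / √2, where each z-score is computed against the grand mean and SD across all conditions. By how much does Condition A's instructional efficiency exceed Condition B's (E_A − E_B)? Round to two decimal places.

1.47

Condition A: z_P = (68.9 − 59.5)/12.4 = 0.7581; z_E = (5.84 − 5.91)/1.54 = -0.0455; E_A = (0.7581 − (-0.0455))/√2 = 0.5682.
Condition B: z_P = (59.1 − 59.5)/12.4 = -0.0323; z_E = (7.83 − 5.91)/1.54 = 1.2468; E_B = (-0.0323 − 1.2468)/√2 = -0.9045.
E_A − E_B = 0.5682 − (-0.9045) = 1.4727 ≈ 1.47.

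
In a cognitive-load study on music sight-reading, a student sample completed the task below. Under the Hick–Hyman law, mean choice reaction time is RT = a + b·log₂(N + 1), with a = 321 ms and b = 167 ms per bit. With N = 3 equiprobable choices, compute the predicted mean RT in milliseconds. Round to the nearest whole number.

log₂(3 + 1) = log₂(4) = 2.0000.
RT = 321 + 167 × 2.0000 = 321 + 334.0000 = 655.0000 ms.
≈ 655 ms.

655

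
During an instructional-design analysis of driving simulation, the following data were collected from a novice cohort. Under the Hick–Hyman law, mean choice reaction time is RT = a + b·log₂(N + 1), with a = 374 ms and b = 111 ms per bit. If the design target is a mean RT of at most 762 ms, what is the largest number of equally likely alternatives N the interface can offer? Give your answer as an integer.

Set 374 + 111·log₂(N + 1) ≤ 762.
log₂(N + 1) ≤ (762 − 374) / 111 = 3.4955.
N + 1 ≤ 2^3.4955 = 11.2785.
N ≤ 10.2785, so the largest integer N is 10.

10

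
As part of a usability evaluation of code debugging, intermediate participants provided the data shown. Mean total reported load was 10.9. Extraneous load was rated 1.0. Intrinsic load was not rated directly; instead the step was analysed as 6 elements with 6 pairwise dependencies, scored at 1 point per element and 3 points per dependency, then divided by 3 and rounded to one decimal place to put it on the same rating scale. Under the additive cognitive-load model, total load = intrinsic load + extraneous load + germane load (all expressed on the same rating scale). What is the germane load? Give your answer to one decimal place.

Intrinsic (element-interactivity): (6 × 1 + 6 × 3) / 3 = 24 / 3 = 8.0000 → 8.0.
germane load = total − intrinsic − extraneous
             = 10.9 − 8.0 − 1.0 = 1.9.

1.9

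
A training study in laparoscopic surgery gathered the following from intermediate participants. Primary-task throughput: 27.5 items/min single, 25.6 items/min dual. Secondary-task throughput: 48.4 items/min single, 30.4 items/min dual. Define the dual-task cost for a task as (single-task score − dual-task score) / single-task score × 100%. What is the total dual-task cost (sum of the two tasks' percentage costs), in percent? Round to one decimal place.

Primary cost = (27.5 − 25.6) / 27.5 × 100% = 6.9091%.
Secondary cost = (48.4 − 30.4) / 48.4 × 100% = 37.1901%.
Total = 6.9091% + 37.1901% = 44.0992% ≈ 44.1%.

44.1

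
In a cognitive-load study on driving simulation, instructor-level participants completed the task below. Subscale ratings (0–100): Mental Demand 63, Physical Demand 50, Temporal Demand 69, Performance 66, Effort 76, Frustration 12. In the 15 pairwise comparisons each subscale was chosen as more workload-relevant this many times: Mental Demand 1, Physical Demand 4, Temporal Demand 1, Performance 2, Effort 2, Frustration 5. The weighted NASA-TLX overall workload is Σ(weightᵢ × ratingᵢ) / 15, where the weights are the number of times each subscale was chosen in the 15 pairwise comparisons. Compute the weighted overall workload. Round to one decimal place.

The tallies are the weights (they sum to 15).
Weighted sum = 1·63 + 4·50 + 1·69 + 2·66 + 2·76 + 5·12
            = 63 + 200 + 69 + 132 + 152 + 60 = 676.
Overall workload = 676 / 15 = 45.0667 ≈ 45.1.

45.1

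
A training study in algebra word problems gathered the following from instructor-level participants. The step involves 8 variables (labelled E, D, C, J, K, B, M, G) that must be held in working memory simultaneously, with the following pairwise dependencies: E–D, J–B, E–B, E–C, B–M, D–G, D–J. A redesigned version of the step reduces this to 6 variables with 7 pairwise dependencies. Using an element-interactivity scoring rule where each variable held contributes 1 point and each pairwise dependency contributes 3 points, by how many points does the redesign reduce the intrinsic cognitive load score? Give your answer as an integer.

Original: 8 × 1 + 7 × 3 = 8 + 21 = 29.
Redesigned: 6 × 1 + 7 × 3 = 6 + 21 = 27.
Reduction = 29 − 27 = 2.

2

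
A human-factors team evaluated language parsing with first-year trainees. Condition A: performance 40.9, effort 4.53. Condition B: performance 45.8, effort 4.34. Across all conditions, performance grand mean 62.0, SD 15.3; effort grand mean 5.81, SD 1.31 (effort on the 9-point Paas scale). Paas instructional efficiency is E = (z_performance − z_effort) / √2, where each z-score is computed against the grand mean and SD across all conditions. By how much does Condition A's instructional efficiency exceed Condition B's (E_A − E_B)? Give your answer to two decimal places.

-0.33

Condition A: z_P = (40.9 − 62.0)/15.3 = -1.3791; z_E = (4.53 − 5.81)/1.31 = -0.9771; E_A = (-1.3791 − (-0.9771))/√2 = -0.2843.
Condition B: z_P = (45.8 − 62.0)/15.3 = -1.0588; z_E = (4.34 − 5.81)/1.31 = -1.1221; E_B = (-1.0588 − (-1.1221))/√2 = 0.0448.
E_A − E_B = -0.2843 − 0.0448 = -0.3291 ≈ -0.33.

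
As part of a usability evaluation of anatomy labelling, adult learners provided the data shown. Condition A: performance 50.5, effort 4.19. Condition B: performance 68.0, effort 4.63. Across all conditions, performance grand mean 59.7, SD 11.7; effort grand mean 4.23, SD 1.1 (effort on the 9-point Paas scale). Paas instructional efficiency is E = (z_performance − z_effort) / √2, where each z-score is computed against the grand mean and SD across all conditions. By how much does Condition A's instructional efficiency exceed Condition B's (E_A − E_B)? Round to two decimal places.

Condition A: z_P = (50.5 − 59.7)/11.7 = -0.7863; z_E = (4.19 − 4.23)/1.1 = -0.0364; E_A = (-0.7863 − (-0.0364))/√2 = -0.5303.
Condition B: z_P = (68.0 − 59.7)/11.7 = 0.7094; z_E = (4.63 − 4.23)/1.1 = 0.3636; E_B = (0.7094 − 0.3636)/√2 = 0.2445.
E_A − E_B = -0.5303 − 0.2445 = -0.7748 ≈ -0.77.

-0.77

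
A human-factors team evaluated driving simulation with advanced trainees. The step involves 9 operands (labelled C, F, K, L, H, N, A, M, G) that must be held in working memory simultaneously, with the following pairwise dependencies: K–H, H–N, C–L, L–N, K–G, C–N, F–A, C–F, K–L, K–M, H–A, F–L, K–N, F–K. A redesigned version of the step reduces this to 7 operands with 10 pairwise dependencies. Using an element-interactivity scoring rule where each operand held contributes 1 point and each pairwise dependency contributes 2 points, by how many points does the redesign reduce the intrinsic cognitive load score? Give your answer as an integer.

10

Original: 9 × 1 + 14 × 2 = 9 + 28 = 37.
Redesigned: 7 × 1 + 10 × 2 = 7 + 20 = 27.
Reduction = 37 − 27 = 10.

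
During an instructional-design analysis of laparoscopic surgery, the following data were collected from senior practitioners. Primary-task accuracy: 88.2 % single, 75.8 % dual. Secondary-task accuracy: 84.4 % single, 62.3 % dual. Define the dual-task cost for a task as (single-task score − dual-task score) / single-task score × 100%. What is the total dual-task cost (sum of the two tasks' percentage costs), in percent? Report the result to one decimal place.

40.2

Primary cost = (88.2 − 75.8) / 88.2 × 100% = 14.0590%.
Secondary cost = (84.4 − 62.3) / 84.4 × 100% = 26.1848%.
Total = 14.0590% + 26.1848% = 40.2438% ≈ 40.2%.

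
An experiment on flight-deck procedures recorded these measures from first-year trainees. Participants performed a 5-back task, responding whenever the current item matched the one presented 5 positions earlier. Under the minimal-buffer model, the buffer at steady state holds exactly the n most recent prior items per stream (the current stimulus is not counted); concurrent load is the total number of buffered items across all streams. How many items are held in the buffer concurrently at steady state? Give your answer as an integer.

The buffer holds the 5 most recent prior items.
Steady-state concurrent load = 5 items.

5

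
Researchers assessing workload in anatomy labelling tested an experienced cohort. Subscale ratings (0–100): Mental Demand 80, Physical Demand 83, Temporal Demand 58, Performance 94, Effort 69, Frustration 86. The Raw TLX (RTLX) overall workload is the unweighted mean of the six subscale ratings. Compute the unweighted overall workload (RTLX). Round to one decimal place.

78.3

Sum of ratings = 80 + 83 + 58 + 94 + 69 + 86 = 470.
RTLX = 470 / 6 = 78.3333 ≈ 78.3.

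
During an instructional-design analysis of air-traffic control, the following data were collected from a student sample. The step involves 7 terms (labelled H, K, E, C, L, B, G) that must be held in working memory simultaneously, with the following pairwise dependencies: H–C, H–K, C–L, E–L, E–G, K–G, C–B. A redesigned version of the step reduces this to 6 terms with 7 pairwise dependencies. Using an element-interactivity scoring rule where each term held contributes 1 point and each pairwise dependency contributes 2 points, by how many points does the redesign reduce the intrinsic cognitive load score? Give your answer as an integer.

1

Original: 7 × 1 + 7 × 2 = 7 + 14 = 21.
Redesigned: 6 × 1 + 7 × 2 = 6 + 14 = 20.
Reduction = 21 − 20 = 1.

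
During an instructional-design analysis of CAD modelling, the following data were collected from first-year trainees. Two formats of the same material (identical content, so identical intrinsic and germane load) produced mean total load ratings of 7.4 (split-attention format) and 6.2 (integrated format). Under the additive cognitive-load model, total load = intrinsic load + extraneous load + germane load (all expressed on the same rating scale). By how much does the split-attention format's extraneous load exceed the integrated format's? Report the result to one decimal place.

1.2

Intrinsic and germane load are equal across formats, so the difference in total load equals the difference in extraneous load.
Extraneous-load difference = 7.4 − 6.2 = 1.2.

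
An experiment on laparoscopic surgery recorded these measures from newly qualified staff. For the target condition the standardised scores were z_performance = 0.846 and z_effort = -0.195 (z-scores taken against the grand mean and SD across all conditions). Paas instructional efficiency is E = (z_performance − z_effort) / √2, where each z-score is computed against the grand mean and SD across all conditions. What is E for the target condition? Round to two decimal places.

0.74

z_P − z_E = 0.846 − (-0.195) = 1.0410.
E = 1.0410 / √2 = 1.0410 / 1.41421 = 0.7361 ≈ 0.74.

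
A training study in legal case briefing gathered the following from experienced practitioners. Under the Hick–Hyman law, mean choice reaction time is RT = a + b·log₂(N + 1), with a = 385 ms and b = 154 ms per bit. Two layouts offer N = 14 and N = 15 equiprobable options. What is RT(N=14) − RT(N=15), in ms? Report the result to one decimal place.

RT(14) = 385 + 154·log₂(15) = 385 + 154·3.9069 = 986.6626 ms.
RT(15) = 385 + 154·log₂(16) = 385 + 154·4.0000 = 1001.0000 ms.
Difference = 986.6626 − 1001.0000 = -14.3374 ≈ -14.3 ms.

-14.3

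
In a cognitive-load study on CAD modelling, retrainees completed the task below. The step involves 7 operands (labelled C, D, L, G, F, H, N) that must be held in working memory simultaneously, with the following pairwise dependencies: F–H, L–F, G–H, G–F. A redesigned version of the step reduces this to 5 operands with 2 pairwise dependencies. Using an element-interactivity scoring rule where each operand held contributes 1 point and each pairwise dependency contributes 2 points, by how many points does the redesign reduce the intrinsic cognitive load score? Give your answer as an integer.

Original: 7 × 1 + 4 × 2 = 7 + 8 = 15.
Redesigned: 5 × 1 + 2 × 2 = 5 + 4 = 9.
Reduction = 15 − 9 = 6.

6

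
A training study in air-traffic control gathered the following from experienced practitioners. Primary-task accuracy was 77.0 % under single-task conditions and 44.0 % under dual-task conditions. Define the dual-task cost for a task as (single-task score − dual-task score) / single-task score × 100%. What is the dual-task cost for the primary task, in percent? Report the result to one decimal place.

42.9

Cost = (77.0 − 44.0) / 77.0 × 100%
     = 33.0000 / 77.0 × 100% = 42.8571%.
≈ 42.9%.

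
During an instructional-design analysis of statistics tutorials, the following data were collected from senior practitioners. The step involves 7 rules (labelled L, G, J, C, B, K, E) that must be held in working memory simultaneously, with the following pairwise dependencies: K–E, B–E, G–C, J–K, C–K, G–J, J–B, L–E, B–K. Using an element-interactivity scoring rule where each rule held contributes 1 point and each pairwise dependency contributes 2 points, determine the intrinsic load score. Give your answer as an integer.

25

Count of rules held simultaneously: 7.
Count of pairwise dependencies listed: 9.
Element contribution: 7 × 1 = 7.
Interaction contribution: 9 × 2 = 18.
Intrinsic load = 7 + 18 = 25.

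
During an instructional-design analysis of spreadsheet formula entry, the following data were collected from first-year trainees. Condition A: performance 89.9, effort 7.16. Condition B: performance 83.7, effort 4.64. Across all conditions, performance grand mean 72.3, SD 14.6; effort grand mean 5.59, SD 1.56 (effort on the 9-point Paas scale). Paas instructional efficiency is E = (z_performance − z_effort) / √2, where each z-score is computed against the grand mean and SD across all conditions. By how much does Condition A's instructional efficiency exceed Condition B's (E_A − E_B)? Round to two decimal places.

Condition A: z_P = (89.9 − 72.3)/14.6 = 1.2055; z_E = (7.16 − 5.59)/1.56 = 1.0064; E_A = (1.2055 − 1.0064)/√2 = 0.1408.
Condition B: z_P = (83.7 − 72.3)/14.6 = 0.7808; z_E = (4.64 − 5.59)/1.56 = -0.6090; E_B = (0.7808 − (-0.6090))/√2 = 0.9827.
E_A − E_B = 0.1408 − 0.9827 = -0.8419 ≈ -0.84.

-0.84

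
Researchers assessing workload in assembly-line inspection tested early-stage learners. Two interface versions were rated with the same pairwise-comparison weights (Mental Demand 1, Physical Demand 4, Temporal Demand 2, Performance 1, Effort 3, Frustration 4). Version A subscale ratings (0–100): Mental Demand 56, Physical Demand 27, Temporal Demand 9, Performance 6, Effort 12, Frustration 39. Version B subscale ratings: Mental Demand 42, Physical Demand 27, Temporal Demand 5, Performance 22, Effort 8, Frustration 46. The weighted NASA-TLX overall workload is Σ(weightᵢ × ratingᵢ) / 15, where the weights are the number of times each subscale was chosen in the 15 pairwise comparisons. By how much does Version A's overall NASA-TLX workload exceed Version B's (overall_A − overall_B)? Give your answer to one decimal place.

-0.7

Version A weighted sum = 1·56 + 4·27 + 2·9 + 1·6 + 3·12 + 4·39 = 56 + 108 + 18 + 6 + 36 + 156 = 380; overall_A = 380/15 = 25.3333.
Version B weighted sum = 1·42 + 4·27 + 2·5 + 1·22 + 3·8 + 4·46 = 42 + 108 + 10 + 22 + 24 + 184 = 390; overall_B = 390/15 = 26.0000.
Difference = 25.3333 − 26.0000 = -0.6667 ≈ -0.7.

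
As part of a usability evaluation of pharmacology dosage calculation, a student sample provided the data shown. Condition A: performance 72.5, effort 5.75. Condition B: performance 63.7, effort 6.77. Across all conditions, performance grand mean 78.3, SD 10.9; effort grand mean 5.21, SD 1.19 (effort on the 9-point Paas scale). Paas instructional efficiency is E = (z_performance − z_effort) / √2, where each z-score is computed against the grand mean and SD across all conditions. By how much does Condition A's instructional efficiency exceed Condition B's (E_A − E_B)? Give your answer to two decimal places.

1.18

Condition A: z_P = (72.5 − 78.3)/10.9 = -0.5321; z_E = (5.75 − 5.21)/1.19 = 0.4538; E_A = (-0.5321 − 0.4538)/√2 = -0.6971.
Condition B: z_P = (63.7 − 78.3)/10.9 = -1.3394; z_E = (6.77 − 5.21)/1.19 = 1.3109; E_B = (-1.3394 − 1.3109)/√2 = -1.8740.
E_A − E_B = -0.6971 − (-1.8740) = 1.1769 ≈ 1.18.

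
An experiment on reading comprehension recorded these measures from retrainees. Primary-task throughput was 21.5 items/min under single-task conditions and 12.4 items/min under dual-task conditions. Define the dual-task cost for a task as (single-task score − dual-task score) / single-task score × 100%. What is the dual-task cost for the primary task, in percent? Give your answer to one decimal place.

42.3

Cost = (21.5 − 12.4) / 21.5 × 100%
     = 9.1000 / 21.5 × 100% = 42.3256%.
≈ 42.3%.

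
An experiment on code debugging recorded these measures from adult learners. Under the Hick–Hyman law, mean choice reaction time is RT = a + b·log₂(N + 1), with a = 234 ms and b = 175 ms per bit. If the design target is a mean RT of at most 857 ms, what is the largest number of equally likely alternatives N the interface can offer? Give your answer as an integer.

Set 234 + 175·log₂(N + 1) ≤ 857.
log₂(N + 1) ≤ (857 − 234) / 175 = 3.5600.
N + 1 ≤ 2^3.5600 = 11.7942.
N ≤ 10.7942, so the largest integer N is 10.

10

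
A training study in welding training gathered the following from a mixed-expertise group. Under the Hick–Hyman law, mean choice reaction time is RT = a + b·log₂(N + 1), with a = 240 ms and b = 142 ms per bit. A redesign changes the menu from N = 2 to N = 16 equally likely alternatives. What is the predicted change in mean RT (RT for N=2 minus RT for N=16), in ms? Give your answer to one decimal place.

RT(2) = 240 + 142·log₂(3) = 240 + 142·1.5850 = 465.0700 ms.
RT(16) = 240 + 142·log₂(17) = 240 + 142·4.0875 = 820.4250 ms.
Difference = 465.0700 − 820.4250 = -355.3550 ≈ -355.4 ms.

-355.4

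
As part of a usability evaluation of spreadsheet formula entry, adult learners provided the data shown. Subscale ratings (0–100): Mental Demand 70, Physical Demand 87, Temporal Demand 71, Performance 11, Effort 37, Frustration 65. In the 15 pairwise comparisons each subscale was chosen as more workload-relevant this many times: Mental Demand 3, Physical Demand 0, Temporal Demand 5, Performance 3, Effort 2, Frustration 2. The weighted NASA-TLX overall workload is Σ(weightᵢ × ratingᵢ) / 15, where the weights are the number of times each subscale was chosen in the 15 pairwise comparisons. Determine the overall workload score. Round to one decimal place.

The tallies are the weights (they sum to 15).
Weighted sum = 3·70 + 0·87 + 5·71 + 3·11 + 2·37 + 2·65
            = 210 + 0 + 355 + 33 + 74 + 130 = 802.
Overall workload = 802 / 15 = 53.4667 ≈ 53.5.

53.5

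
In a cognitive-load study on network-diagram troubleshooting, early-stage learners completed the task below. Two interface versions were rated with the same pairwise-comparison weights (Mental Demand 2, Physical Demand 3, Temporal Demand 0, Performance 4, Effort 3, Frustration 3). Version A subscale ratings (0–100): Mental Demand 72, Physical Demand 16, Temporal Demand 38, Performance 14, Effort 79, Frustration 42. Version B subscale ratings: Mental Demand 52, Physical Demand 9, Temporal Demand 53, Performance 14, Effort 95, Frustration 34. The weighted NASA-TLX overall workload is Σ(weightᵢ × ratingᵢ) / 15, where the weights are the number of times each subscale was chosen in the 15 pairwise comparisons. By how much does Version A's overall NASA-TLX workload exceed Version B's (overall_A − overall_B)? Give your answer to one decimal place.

2.5

Version A weighted sum = 2·72 + 3·16 + 0·38 + 4·14 + 3·79 + 3·42 = 144 + 48 + 0 + 56 + 237 + 126 = 611; overall_A = 611/15 = 40.7333.
Version B weighted sum = 2·52 + 3·9 + 0·53 + 4·14 + 3·95 + 3·34 = 104 + 27 + 0 + 56 + 285 + 102 = 574; overall_B = 574/15 = 38.2667.
Difference = 40.7333 − 38.2667 = 2.4666 ≈ 2.5.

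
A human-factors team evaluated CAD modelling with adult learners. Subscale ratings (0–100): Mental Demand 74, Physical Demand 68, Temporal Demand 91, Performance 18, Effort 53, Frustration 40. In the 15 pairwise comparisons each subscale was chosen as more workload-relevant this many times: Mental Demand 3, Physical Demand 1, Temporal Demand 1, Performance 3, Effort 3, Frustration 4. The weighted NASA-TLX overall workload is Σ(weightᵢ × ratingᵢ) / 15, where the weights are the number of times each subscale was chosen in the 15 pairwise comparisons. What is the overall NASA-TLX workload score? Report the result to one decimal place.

50.3

The tallies are the weights (they sum to 15).
Weighted sum = 3·74 + 1·68 + 1·91 + 3·18 + 3·53 + 4·40
            = 222 + 68 + 91 + 54 + 159 + 160 = 754.
Overall workload = 754 / 15 = 50.2667 ≈ 50.3.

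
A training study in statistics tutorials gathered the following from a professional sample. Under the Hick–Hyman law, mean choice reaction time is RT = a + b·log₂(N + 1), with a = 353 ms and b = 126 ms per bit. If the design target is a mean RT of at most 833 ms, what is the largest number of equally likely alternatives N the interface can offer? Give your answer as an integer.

Set 353 + 126·log₂(N + 1) ≤ 833.
log₂(N + 1) ≤ (833 − 353) / 126 = 3.8095.
N + 1 ≤ 2^3.8095 = 14.0208.
N ≤ 13.0208, so the largest integer N is 13.

13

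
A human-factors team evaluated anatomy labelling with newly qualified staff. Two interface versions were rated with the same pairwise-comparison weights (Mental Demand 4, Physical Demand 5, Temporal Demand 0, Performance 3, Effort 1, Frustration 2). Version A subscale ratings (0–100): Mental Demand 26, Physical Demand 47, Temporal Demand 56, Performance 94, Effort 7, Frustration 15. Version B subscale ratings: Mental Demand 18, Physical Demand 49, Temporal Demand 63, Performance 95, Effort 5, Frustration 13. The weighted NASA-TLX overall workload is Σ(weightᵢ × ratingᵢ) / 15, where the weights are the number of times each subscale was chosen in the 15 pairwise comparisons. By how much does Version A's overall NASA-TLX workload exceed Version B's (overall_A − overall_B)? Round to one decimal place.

1.7

Version A weighted sum = 4·26 + 5·47 + 0·56 + 3·94 + 1·7 + 2·15 = 104 + 235 + 0 + 282 + 7 + 30 = 658; overall_A = 658/15 = 43.8667.
Version B weighted sum = 4·18 + 5·49 + 0·63 + 3·95 + 1·5 + 2·13 = 72 + 245 + 0 + 285 + 5 + 26 = 633; overall_B = 633/15 = 42.2000.
Difference = 43.8667 − 42.2000 = 1.6667 ≈ 1.7.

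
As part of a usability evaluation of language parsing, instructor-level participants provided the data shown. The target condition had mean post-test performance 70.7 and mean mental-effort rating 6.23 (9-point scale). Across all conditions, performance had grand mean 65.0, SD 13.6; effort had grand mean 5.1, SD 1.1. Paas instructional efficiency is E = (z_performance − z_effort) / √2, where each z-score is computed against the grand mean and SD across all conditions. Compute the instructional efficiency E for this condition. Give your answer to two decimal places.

z_performance = (70.7 − 65.0) / 13.6 = 5.7000 / 13.6 = 0.4191.
z_effort = (6.23 − 5.1) / 1.1 = 1.1300 / 1.1 = 1.0273.
z_P − z_E = 0.4191 − 1.0273 = -0.6082.
E = -0.6082 / √2 = -0.6082 / 1.41421 = -0.4301 ≈ -0.43.

-0.43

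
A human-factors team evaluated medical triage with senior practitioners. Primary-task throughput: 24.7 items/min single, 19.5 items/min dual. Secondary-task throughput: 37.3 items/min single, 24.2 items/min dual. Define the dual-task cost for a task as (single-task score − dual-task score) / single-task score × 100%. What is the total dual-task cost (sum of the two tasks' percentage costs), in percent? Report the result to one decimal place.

Primary cost = (24.7 − 19.5) / 24.7 × 100% = 21.0526%.
Secondary cost = (37.3 − 24.2) / 37.3 × 100% = 35.1206%.
Total = 21.0526% + 35.1206% = 56.1732% ≈ 56.2%.

56.2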